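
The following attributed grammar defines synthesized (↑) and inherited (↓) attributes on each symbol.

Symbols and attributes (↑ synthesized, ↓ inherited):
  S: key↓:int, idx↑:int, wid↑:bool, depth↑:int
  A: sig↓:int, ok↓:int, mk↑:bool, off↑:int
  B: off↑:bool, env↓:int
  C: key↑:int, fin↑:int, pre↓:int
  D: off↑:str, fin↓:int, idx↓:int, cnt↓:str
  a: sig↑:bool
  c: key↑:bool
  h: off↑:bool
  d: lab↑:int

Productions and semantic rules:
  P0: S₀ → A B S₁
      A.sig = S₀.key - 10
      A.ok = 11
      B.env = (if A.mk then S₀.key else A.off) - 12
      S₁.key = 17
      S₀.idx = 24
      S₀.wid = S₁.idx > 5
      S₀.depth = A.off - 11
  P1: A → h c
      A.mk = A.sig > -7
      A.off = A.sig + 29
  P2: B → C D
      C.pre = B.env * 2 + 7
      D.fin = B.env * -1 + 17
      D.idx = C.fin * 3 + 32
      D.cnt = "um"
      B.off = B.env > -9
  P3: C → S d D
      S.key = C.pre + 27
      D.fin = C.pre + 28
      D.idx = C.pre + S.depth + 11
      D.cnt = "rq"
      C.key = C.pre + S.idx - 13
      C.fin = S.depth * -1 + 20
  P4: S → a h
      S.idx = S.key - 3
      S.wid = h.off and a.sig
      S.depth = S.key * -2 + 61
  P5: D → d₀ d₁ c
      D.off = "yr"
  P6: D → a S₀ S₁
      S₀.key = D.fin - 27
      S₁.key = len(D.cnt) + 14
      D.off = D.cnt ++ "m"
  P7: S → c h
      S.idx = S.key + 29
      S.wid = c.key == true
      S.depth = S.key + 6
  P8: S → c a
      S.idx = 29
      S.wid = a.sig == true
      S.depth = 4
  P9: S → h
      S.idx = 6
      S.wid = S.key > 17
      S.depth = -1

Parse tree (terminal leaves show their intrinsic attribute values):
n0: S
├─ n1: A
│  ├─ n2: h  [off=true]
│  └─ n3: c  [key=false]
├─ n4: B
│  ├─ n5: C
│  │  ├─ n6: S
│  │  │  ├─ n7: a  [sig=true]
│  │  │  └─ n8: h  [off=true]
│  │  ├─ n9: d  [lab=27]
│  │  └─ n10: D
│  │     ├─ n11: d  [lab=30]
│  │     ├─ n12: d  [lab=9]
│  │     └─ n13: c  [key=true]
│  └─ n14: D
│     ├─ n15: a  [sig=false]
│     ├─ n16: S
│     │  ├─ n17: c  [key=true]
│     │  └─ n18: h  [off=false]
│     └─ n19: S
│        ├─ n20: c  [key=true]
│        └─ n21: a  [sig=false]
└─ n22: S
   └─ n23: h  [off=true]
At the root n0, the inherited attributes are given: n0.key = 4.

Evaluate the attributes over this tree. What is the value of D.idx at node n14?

1. n0.key = 4  [given at root]
2. n1.sig = -6  [S₀.key - 10]
3. n1.ok = 11  [11]
4. n2.off = true  [terminal]
5. n3.key = false  [terminal]
6. n1.mk = true  [A.sig > -7]
7. n1.off = 23  [A.sig + 29]
8. n4.env = -8  [(if A.mk then S₀.key else A.off) - 12]
9. n5.pre = -9  [B.env * 2 + 7]
10. n6.key = 18  [C.pre + 27]
11. n7.sig = true  [terminal]
12. n8.off = true  [terminal]
13. n6.idx = 15  [S.key - 3]
14. n6.wid = true  [h.off and a.sig]
15. n6.depth = 25  [S.key * -2 + 61]
16. n9.lab = 27  [terminal]
17. n10.fin = 19  [C.pre + 28]
18. n10.idx = 27  [C.pre + S.depth + 11]
19. n10.cnt = "rq"  ["rq"]
20. n11.lab = 30  [terminal]
21. n12.lab = 9  [terminal]
22. n13.key = true  [terminal]
23. n10.off = "yr"  ["yr"]
24. n5.key = -7  [C.pre + S.idx - 13]
25. n5.fin = -5  [S.depth * -1 + 20]
26. n14.fin = 25  [B.env * -1 + 17]
27. n14.idx = 17  [C.fin * 3 + 32]
28. n14.cnt = "um"  ["um"]
29. n15.sig = false  [terminal]
30. n16.key = -2  [D.fin - 27]
31. n17.key = true  [terminal]
32. n18.off = false  [terminal]
33. n16.idx = 27  [S.key + 29]
34. n16.wid = true  [c.key == true]
35. n16.depth = 4  [S.key + 6]
36. n19.key = 16  [len(D.cnt) + 14]
37. n20.key = true  [terminal]
38. n21.sig = false  [terminal]
39. n19.idx = 29  [29]
40. n19.wid = false  [a.sig == true]
41. n19.depth = 4  [4]
42. n14.off = "umm"  [D.cnt ++ "m"]
43. n4.off = true  [B.env > -9]
44. n22.key = 17  [17]
45. n23.off = true  [terminal]
46. n22.idx = 6  [6]
47. n22.wid = false  [S.key > 17]
48. n22.depth = -1  [-1]
49. n0.idx = 24  [24]
50. n0.wid = true  [S₁.idx > 5]
51. n0.depth = 12  [A.off - 11]

17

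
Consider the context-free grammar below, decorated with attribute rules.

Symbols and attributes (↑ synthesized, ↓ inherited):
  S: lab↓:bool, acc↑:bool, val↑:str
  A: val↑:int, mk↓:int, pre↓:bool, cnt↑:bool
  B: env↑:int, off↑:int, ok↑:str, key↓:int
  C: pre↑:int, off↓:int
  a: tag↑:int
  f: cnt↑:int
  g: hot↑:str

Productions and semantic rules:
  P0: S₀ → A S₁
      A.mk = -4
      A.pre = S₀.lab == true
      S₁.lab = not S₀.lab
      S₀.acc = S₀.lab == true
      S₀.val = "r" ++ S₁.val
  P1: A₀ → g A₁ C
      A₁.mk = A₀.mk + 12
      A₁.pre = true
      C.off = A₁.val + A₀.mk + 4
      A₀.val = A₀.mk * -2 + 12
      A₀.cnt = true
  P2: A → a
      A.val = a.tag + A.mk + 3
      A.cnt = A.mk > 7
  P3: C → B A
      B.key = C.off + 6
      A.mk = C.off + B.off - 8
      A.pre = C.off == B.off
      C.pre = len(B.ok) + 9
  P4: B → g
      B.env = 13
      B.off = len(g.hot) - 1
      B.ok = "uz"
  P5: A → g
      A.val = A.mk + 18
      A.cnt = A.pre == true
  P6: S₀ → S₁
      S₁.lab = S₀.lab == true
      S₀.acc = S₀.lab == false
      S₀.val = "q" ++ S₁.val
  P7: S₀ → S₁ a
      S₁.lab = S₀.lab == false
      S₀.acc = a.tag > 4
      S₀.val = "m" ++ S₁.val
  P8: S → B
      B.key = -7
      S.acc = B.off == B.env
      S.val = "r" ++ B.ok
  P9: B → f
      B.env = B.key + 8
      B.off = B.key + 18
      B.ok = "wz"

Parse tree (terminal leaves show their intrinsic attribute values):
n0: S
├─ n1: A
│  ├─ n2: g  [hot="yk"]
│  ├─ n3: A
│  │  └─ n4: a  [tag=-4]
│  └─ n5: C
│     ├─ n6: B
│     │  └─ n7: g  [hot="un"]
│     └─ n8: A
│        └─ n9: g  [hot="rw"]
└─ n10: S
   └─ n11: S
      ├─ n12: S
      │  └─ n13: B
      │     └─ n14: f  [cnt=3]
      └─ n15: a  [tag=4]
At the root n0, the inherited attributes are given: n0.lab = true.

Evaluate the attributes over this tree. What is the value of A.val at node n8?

18

1. n0.lab = true  [given at root]
2. n1.mk = -4  [-4]
3. n1.pre = true  [S₀.lab == true]
4. n2.hot = "yk"  [terminal]
5. n3.mk = 8  [A₀.mk + 12]
6. n3.pre = true  [true]
7. n4.tag = -4  [terminal]
8. n3.val = 7  [a.tag + A.mk + 3]
9. n3.cnt = true  [A.mk > 7]
10. n5.off = 7  [A₁.val + A₀.mk + 4]
11. n6.key = 13  [C.off + 6]
12. n7.hot = "un"  [terminal]
13. n6.env = 13  [13]
14. n6.off = 1  [len(g.hot) - 1]
15. n6.ok = "uz"  ["uz"]
16. n8.mk = 0  [C.off + B.off - 8]
17. n8.pre = false  [C.off == B.off]
18. n9.hot = "rw"  [terminal]
19. n8.val = 18  [A.mk + 18]
20. n8.cnt = false  [A.pre == true]
21. n5.pre = 11  [len(B.ok) + 9]
22. n1.val = 20  [A₀.mk * -2 + 12]
23. n1.cnt = true  [true]
24. n10.lab = false  [not S₀.lab]
25. n11.lab = false  [S₀.lab == true]
26. n12.lab = true  [S₀.lab == false]
27. n13.key = -7  [-7]
28. n14.cnt = 3  [terminal]
29. n13.env = 1  [B.key + 8]
30. n13.off = 11  [B.key + 18]
31. n13.ok = "wz"  ["wz"]
32. n12.acc = false  [B.off == B.env]
33. n12.val = "rwz"  ["r" ++ B.ok]
34. n15.tag = 4  [terminal]
35. n11.acc = false  [a.tag > 4]
36. n11.val = "mrwz"  ["m" ++ S₁.val]
37. n10.acc = true  [S₀.lab == false]
38. n10.val = "qmrwz"  ["q" ++ S₁.val]
39. n0.acc = true  [S₀.lab == true]
40. n0.val = "rqmrwz"  ["r" ++ S₁.val]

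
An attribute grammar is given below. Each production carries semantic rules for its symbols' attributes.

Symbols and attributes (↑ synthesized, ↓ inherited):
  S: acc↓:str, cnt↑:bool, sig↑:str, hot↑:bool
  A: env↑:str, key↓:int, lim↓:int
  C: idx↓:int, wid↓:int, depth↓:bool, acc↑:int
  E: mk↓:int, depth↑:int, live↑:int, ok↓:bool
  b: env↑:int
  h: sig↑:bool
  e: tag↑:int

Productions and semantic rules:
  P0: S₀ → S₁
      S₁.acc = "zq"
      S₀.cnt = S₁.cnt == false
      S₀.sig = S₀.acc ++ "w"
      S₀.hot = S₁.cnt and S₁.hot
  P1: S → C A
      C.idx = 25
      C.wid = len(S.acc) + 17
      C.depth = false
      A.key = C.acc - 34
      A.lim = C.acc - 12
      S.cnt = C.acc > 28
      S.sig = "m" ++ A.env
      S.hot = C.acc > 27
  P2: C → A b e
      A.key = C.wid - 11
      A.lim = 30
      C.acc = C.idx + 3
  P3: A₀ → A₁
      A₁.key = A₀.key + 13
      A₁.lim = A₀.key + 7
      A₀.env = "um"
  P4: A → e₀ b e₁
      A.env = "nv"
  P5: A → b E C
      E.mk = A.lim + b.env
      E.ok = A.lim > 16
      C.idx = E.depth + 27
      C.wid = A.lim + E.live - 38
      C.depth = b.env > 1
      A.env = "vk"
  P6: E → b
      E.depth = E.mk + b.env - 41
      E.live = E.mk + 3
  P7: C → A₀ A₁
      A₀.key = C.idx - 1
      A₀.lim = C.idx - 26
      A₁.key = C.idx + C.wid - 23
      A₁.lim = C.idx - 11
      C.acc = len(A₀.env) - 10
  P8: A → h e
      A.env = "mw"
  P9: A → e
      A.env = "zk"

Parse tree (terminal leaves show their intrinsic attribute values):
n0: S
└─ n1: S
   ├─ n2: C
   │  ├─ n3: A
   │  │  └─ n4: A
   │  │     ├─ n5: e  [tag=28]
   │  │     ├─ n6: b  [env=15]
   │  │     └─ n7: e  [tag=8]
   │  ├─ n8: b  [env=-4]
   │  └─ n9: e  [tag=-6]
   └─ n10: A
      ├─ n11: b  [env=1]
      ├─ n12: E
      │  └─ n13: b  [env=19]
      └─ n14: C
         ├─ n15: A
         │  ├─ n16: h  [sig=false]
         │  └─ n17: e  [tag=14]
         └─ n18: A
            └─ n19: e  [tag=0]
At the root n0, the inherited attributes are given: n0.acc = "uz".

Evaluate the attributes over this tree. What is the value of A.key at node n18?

1. n0.acc = "uz"  [given at root]
2. n1.acc = "zq"  ["zq"]
3. n2.idx = 25  [25]
4. n2.wid = 19  [len(S.acc) + 17]
5. n2.depth = false  [false]
6. n3.key = 8  [C.wid - 11]
7. n3.lim = 30  [30]
8. n4.key = 21  [A₀.key + 13]
9. n4.lim = 15  [A₀.key + 7]
10. n5.tag = 28  [terminal]
11. n6.env = 15  [terminal]
12. n7.tag = 8  [terminal]
13. n4.env = "nv"  ["nv"]
14. n3.env = "um"  ["um"]
15. n8.env = -4  [terminal]
16. n9.tag = -6  [terminal]
17. n2.acc = 28  [C.idx + 3]
18. n10.key = -6  [C.acc - 34]
19. n10.lim = 16  [C.acc - 12]
20. n11.env = 1  [terminal]
21. n12.mk = 17  [A.lim + b.env]
22. n12.ok = false  [A.lim > 16]
23. n13.env = 19  [terminal]
24. n12.depth = -5  [E.mk + b.env - 41]
25. n12.live = 20  [E.mk + 3]
26. n14.idx = 22  [E.depth + 27]
27. n14.wid = -2  [A.lim + E.live - 38]
28. n14.depth = false  [b.env > 1]
29. n15.key = 21  [C.idx - 1]
30. n15.lim = -4  [C.idx - 26]
31. n16.sig = false  [terminal]
32. n17.tag = 14  [terminal]
33. n15.env = "mw"  ["mw"]
34. n18.key = -3  [C.idx + C.wid - 23]
35. n18.lim = 11  [C.idx - 11]
36. n19.tag = 0  [terminal]
37. n18.env = "zk"  ["zk"]
38. n14.acc = -8  [len(A₀.env) - 10]
39. n10.env = "vk"  ["vk"]
40. n1.cnt = false  [C.acc > 28]
41. n1.sig = "mvk"  ["m" ++ A.env]
42. n1.hot = true  [C.acc > 27]
43. n0.cnt = true  [S₁.cnt == false]
44. n0.sig = "uzw"  [S₀.acc ++ "w"]
45. n0.hot = false  [S₁.cnt and S₁.hot]

-3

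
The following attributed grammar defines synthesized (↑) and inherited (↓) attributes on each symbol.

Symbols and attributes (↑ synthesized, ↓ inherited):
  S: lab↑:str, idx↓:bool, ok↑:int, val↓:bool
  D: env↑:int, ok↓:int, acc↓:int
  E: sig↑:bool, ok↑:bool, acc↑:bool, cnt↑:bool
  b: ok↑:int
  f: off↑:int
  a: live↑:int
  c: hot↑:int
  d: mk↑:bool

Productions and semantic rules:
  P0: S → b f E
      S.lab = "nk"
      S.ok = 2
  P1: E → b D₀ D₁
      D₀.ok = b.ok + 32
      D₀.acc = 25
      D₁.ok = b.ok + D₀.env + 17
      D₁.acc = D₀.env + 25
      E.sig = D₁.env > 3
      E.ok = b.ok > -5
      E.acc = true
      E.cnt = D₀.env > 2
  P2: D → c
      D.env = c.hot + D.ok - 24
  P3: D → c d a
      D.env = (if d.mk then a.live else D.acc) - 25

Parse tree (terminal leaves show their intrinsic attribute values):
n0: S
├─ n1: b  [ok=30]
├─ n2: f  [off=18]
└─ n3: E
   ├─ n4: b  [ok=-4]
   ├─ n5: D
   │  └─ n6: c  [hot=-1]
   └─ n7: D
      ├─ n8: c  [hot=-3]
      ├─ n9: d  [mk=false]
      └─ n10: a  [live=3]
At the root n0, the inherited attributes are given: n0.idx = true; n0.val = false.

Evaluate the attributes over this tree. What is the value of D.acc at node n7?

28

1. n0.idx = true  [given at root]
2. n0.val = false  [given at root]
3. n1.ok = 30  [terminal]
4. n2.off = 18  [terminal]
5. n4.ok = -4  [terminal]
6. n5.ok = 28  [b.ok + 32]
7. n5.acc = 25  [25]
8. n6.hot = -1  [terminal]
9. n5.env = 3  [c.hot + D.ok - 24]
10. n7.ok = 16  [b.ok + D₀.env + 17]
11. n7.acc = 28  [D₀.env + 25]
12. n8.hot = -3  [terminal]
13. n9.mk = false  [terminal]
14. n10.live = 3  [terminal]
15. n7.env = 3  [(if d.mk then a.live else D.acc) - 25]
16. n3.sig = false  [D₁.env > 3]
17. n3.ok = true  [b.ok > -5]
18. n3.acc = true  [true]
19. n3.cnt = true  [D₀.env > 2]
20. n0.lab = "nk"  ["nk"]
21. n0.ok = 2  [2]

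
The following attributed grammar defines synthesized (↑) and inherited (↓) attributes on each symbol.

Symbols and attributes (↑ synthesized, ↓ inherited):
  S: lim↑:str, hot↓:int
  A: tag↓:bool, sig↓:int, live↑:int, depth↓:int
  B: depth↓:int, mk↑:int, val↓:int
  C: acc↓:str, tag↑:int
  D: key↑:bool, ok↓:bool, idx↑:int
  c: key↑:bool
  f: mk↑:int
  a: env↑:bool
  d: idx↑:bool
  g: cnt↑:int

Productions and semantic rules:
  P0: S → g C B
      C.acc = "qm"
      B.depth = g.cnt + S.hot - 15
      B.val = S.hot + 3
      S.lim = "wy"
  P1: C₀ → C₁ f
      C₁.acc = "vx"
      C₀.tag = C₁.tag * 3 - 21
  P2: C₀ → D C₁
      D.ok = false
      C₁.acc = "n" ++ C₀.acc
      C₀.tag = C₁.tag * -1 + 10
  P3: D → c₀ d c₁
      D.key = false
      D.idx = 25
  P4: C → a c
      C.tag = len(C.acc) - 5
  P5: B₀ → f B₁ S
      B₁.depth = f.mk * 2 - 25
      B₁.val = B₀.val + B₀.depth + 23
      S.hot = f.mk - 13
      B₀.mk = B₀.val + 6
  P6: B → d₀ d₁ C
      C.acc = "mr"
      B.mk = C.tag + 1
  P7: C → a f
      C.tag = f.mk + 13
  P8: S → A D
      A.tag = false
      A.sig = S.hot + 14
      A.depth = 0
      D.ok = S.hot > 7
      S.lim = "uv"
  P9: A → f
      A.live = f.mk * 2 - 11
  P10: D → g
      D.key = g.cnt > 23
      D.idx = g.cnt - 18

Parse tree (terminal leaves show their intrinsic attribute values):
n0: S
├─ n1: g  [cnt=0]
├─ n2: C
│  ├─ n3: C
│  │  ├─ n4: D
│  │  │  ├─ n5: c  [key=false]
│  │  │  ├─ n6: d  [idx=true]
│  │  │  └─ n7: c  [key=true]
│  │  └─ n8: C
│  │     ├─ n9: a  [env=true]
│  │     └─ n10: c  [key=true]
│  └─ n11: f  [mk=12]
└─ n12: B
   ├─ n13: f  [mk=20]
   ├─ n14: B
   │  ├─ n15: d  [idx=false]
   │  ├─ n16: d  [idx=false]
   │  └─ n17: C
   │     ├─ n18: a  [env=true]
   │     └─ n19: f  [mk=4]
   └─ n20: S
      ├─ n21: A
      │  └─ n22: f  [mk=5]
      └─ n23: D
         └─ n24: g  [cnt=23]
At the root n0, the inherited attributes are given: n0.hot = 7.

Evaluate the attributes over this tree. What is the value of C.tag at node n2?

15

1. n0.hot = 7  [given at root]
2. n1.cnt = 0  [terminal]
3. n2.acc = "qm"  ["qm"]
4. n3.acc = "vx"  ["vx"]
5. n4.ok = false  [false]
6. n5.key = false  [terminal]
7. n6.idx = true  [terminal]
8. n7.key = true  [terminal]
9. n4.key = false  [false]
10. n4.idx = 25  [25]
11. n8.acc = "nvx"  ["n" ++ C₀.acc]
12. n9.env = true  [terminal]
13. n10.key = true  [terminal]
14. n8.tag = -2  [len(C.acc) - 5]
15. n3.tag = 12  [C₁.tag * -1 + 10]
16. n11.mk = 12  [terminal]
17. n2.tag = 15  [C₁.tag * 3 - 21]
18. n12.depth = -8  [g.cnt + S.hot - 15]
19. n12.val = 10  [S.hot + 3]
20. n13.mk = 20  [terminal]
21. n14.depth = 15  [f.mk * 2 - 25]
22. n14.val = 25  [B₀.val + B₀.depth + 23]
23. n15.idx = false  [terminal]
24. n16.idx = false  [terminal]
25. n17.acc = "mr"  ["mr"]
26. n18.env = true  [terminal]
27. n19.mk = 4  [terminal]
28. n17.tag = 17  [f.mk + 13]
29. n14.mk = 18  [C.tag + 1]
30. n20.hot = 7  [f.mk - 13]
31. n21.tag = false  [false]
32. n21.sig = 21  [S.hot + 14]
33. n21.depth = 0  [0]
34. n22.mk = 5  [terminal]
35. n21.live = -1  [f.mk * 2 - 11]
36. n23.ok = false  [S.hot > 7]
37. n24.cnt = 23  [terminal]
38. n23.key = false  [g.cnt > 23]
39. n23.idx = 5  [g.cnt - 18]
40. n20.lim = "uv"  ["uv"]
41. n12.mk = 16  [B₀.val + 6]
42. n0.lim = "wy"  ["wy"]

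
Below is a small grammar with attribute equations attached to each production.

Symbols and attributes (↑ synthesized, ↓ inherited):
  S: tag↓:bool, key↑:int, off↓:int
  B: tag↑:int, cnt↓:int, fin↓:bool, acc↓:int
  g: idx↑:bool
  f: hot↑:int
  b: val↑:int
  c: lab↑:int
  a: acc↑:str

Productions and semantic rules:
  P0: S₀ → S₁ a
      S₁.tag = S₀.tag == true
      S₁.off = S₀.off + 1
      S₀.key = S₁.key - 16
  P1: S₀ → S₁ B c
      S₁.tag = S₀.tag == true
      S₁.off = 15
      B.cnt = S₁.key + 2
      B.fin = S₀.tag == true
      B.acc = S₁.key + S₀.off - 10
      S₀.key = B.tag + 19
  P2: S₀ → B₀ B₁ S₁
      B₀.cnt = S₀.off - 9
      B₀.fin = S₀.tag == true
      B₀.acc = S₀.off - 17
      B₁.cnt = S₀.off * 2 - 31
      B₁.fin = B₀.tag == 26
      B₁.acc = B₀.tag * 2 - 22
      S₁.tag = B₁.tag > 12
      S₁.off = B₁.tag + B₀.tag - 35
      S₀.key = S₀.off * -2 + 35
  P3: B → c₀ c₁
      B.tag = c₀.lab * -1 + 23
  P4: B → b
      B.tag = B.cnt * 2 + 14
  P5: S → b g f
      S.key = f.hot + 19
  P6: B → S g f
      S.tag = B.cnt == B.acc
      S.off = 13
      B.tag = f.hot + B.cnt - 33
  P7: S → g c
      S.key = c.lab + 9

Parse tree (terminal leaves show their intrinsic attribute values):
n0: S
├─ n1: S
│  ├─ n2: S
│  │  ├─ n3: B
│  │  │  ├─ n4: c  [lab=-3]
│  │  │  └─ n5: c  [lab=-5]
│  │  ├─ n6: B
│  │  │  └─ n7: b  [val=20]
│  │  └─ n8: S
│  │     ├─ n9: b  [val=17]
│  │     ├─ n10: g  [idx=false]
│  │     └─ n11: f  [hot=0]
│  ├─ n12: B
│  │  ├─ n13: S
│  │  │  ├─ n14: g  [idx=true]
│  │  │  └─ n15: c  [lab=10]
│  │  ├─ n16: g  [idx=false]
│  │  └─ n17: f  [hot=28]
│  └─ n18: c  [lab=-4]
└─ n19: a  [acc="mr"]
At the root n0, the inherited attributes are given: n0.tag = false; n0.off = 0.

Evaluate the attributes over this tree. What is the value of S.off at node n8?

3

1. n0.tag = false  [given at root]
2. n0.off = 0  [given at root]
3. n1.tag = false  [S₀.tag == true]
4. n1.off = 1  [S₀.off + 1]
5. n2.tag = false  [S₀.tag == true]
6. n2.off = 15  [15]
7. n3.cnt = 6  [S₀.off - 9]
8. n3.fin = false  [S₀.tag == true]
9. n3.acc = -2  [S₀.off - 17]
10. n4.lab = -3  [terminal]
11. n5.lab = -5  [terminal]
12. n3.tag = 26  [c₀.lab * -1 + 23]
13. n6.cnt = -1  [S₀.off * 2 - 31]
14. n6.fin = true  [B₀.tag == 26]
15. n6.acc = 30  [B₀.tag * 2 - 22]
16. n7.val = 20  [terminal]
17. n6.tag = 12  [B.cnt * 2 + 14]
18. n8.tag = false  [B₁.tag > 12]
19. n8.off = 3  [B₁.tag + B₀.tag - 35]
20. n9.val = 17  [terminal]
21. n10.idx = false  [terminal]
22. n11.hot = 0  [terminal]
23. n8.key = 19  [f.hot + 19]
24. n2.key = 5  [S₀.off * -2 + 35]
25. n12.cnt = 7  [S₁.key + 2]
26. n12.fin = false  [S₀.tag == true]
27. n12.acc = -4  [S₁.key + S₀.off - 10]
28. n13.tag = false  [B.cnt == B.acc]
29. n13.off = 13  [13]
30. n14.idx = true  [terminal]
31. n15.lab = 10  [terminal]
32. n13.key = 19  [c.lab + 9]
33. n16.idx = false  [terminal]
34. n17.hot = 28  [terminal]
35. n12.tag = 2  [f.hot + B.cnt - 33]
36. n18.lab = -4  [terminal]
37. n1.key = 21  [B.tag + 19]
38. n19.acc = "mr"  [terminal]
39. n0.key = 5  [S₁.key - 16]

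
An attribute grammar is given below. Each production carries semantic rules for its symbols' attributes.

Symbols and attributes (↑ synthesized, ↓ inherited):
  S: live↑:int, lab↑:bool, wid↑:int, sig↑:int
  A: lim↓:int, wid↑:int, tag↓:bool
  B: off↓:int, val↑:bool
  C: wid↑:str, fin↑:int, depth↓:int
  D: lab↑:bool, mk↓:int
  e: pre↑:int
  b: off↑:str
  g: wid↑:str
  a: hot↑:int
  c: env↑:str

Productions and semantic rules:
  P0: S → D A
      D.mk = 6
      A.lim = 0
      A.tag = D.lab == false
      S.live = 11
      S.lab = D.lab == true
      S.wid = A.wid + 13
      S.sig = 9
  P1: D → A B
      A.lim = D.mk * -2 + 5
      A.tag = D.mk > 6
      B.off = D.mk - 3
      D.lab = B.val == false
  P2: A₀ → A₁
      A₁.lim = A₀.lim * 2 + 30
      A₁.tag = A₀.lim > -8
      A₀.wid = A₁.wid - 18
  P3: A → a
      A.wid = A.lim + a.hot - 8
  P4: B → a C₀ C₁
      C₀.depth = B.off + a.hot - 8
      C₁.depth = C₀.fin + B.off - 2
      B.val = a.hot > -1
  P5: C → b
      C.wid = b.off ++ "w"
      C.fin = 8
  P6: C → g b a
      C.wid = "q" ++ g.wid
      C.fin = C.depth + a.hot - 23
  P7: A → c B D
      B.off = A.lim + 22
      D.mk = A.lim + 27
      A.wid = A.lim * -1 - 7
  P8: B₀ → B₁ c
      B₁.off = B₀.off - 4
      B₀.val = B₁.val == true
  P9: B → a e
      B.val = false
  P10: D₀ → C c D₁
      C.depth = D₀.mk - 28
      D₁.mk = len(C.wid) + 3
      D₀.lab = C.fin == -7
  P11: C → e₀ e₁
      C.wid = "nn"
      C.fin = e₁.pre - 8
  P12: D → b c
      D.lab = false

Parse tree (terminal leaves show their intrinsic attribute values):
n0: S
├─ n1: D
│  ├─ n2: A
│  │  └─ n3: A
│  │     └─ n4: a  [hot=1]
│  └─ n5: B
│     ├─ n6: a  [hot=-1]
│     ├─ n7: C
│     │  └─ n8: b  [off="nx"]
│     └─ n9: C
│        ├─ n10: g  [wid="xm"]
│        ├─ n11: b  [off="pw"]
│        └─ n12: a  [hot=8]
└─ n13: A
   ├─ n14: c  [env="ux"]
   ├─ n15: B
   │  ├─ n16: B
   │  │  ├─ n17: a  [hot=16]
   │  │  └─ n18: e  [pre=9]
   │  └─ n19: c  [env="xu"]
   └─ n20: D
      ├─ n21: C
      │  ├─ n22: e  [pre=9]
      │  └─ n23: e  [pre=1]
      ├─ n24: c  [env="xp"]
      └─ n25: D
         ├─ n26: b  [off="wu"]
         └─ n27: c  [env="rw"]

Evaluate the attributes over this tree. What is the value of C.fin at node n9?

-6

1. n1.mk = 6  [6]
2. n2.lim = -7  [D.mk * -2 + 5]
3. n2.tag = false  [D.mk > 6]
4. n3.lim = 16  [A₀.lim * 2 + 30]
5. n3.tag = true  [A₀.lim > -8]
6. n4.hot = 1  [terminal]
7. n3.wid = 9  [A.lim + a.hot - 8]
8. n2.wid = -9  [A₁.wid - 18]
9. n5.off = 3  [D.mk - 3]
10. n6.hot = -1  [terminal]
11. n7.depth = -6  [B.off + a.hot - 8]
12. n8.off = "nx"  [terminal]
13. n7.wid = "nxw"  [b.off ++ "w"]
14. n7.fin = 8  [8]
15. n9.depth = 9  [C₀.fin + B.off - 2]
16. n10.wid = "xm"  [terminal]
17. n11.off = "pw"  [terminal]
18. n12.hot = 8  [terminal]
19. n9.wid = "qxm"  ["q" ++ g.wid]
20. n9.fin = -6  [C.depth + a.hot - 23]
21. n5.val = false  [a.hot > -1]
22. n1.lab = true  [B.val == false]
23. n13.lim = 0  [0]
24. n13.tag = false  [D.lab == false]
25. n14.env = "ux"  [terminal]
26. n15.off = 22  [A.lim + 22]
27. n16.off = 18  [B₀.off - 4]
28. n17.hot = 16  [terminal]
29. n18.pre = 9  [terminal]
30. n16.val = false  [false]
31. n19.env = "xu"  [terminal]
32. n15.val = false  [B₁.val == true]
33. n20.mk = 27  [A.lim + 27]
34. n21.depth = -1  [D₀.mk - 28]
35. n22.pre = 9  [terminal]
36. n23.pre = 1  [terminal]
37. n21.wid = "nn"  ["nn"]
38. n21.fin = -7  [e₁.pre - 8]
39. n24.env = "xp"  [terminal]
40. n25.mk = 5  [len(C.wid) + 3]
41. n26.off = "wu"  [terminal]
42. n27.env = "rw"  [terminal]
43. n25.lab = false  [false]
44. n20.lab = true  [C.fin == -7]
45. n13.wid = -7  [A.lim * -1 - 7]
46. n0.live = 11  [11]
47. n0.lab = true  [D.lab == true]
48. n0.wid = 6  [A.wid + 13]
49. n0.sig = 9  [9]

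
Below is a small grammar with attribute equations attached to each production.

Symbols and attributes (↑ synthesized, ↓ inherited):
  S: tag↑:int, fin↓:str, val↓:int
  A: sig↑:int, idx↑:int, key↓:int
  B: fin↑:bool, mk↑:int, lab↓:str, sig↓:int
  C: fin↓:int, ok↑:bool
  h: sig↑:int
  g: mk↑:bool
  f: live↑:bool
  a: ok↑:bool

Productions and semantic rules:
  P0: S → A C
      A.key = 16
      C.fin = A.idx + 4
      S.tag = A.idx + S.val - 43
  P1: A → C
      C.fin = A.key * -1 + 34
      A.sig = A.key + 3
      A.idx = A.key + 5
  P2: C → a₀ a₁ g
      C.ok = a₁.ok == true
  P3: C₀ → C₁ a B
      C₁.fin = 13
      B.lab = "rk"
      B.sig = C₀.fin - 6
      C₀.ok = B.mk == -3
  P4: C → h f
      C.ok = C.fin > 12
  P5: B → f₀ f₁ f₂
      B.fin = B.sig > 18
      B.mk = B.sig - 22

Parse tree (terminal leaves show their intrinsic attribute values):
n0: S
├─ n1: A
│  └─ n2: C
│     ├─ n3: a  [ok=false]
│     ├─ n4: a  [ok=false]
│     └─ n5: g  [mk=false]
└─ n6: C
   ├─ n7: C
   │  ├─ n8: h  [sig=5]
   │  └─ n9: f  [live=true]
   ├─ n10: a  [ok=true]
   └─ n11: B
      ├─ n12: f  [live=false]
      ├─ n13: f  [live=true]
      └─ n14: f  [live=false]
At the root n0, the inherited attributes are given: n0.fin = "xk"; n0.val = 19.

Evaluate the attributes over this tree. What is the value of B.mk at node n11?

-3

1. n0.fin = "xk"  [given at root]
2. n0.val = 19  [given at root]
3. n1.key = 16  [16]
4. n2.fin = 18  [A.key * -1 + 34]
5. n3.ok = false  [terminal]
6. n4.ok = false  [terminal]
7. n5.mk = false  [terminal]
8. n2.ok = false  [a₁.ok == true]
9. n1.sig = 19  [A.key + 3]
10. n1.idx = 21  [A.key + 5]
11. n6.fin = 25  [A.idx + 4]
12. n7.fin = 13  [13]
13. n8.sig = 5  [terminal]
14. n9.live = true  [terminal]
15. n7.ok = true  [C.fin > 12]
16. n10.ok = true  [terminal]
17. n11.lab = "rk"  ["rk"]
18. n11.sig = 19  [C₀.fin - 6]
19. n12.live = false  [terminal]
20. n13.live = true  [terminal]
21. n14.live = false  [terminal]
22. n11.fin = true  [B.sig > 18]
23. n11.mk = -3  [B.sig - 22]
24. n6.ok = true  [B.mk == -3]
25. n0.tag = -3  [A.idx + S.val - 43]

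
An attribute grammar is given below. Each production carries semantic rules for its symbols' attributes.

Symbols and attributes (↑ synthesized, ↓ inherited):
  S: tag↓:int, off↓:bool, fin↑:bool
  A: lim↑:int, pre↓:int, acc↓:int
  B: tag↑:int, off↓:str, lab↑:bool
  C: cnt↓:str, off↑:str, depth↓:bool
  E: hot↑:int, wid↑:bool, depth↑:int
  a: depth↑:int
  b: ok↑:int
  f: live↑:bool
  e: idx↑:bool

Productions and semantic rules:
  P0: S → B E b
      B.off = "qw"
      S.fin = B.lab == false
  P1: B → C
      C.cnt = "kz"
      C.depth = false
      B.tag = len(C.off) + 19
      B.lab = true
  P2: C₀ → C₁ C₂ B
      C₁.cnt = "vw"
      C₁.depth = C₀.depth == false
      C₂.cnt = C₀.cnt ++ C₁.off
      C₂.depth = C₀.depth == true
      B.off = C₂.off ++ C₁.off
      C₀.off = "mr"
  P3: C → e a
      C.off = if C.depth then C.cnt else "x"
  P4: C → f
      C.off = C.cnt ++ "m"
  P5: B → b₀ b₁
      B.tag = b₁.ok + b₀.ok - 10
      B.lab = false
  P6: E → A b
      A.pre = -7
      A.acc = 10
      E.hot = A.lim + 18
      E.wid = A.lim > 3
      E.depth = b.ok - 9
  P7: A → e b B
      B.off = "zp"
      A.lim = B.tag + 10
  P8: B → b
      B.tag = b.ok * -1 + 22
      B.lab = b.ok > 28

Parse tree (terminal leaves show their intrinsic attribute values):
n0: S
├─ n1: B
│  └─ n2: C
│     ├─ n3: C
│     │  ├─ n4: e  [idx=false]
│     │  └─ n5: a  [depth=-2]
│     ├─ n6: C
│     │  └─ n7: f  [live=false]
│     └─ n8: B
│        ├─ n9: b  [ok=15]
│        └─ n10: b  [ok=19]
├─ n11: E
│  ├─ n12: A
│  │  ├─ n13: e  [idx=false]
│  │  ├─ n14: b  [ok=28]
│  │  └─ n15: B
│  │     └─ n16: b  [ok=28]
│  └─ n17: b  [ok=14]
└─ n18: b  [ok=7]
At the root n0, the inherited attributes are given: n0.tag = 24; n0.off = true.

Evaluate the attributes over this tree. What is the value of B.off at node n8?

1. n0.tag = 24  [given at root]
2. n0.off = true  [given at root]
3. n1.off = "qw"  ["qw"]
4. n2.cnt = "kz"  ["kz"]
5. n2.depth = false  [false]
6. n3.cnt = "vw"  ["vw"]
7. n3.depth = true  [C₀.depth == false]
8. n4.idx = false  [terminal]
9. n5.depth = -2  [terminal]
10. n3.off = "vw"  [if C.depth then C.cnt else "x"]
11. n6.cnt = "kzvw"  [C₀.cnt ++ C₁.off]
12. n6.depth = false  [C₀.depth == true]
13. n7.live = false  [terminal]
14. n6.off = "kzvwm"  [C.cnt ++ "m"]
15. n8.off = "kzvwmvw"  [C₂.off ++ C₁.off]
16. n9.ok = 15  [terminal]
17. n10.ok = 19  [terminal]
18. n8.tag = 24  [b₁.ok + b₀.ok - 10]
19. n8.lab = false  [false]
20. n2.off = "mr"  ["mr"]
21. n1.tag = 21  [len(C.off) + 19]
22. n1.lab = true  [true]
23. n12.pre = -7  [-7]
24. n12.acc = 10  [10]
25. n13.idx = false  [terminal]
26. n14.ok = 28  [terminal]
27. n15.off = "zp"  ["zp"]
28. n16.ok = 28  [terminal]
29. n15.tag = -6  [b.ok * -1 + 22]
30. n15.lab = false  [b.ok > 28]
31. n12.lim = 4  [B.tag + 10]
32. n17.ok = 14  [terminal]
33. n11.hot = 22  [A.lim + 18]
34. n11.wid = true  [A.lim > 3]
35. n11.depth = 5  [b.ok - 9]
36. n18.ok = 7  [terminal]
37. n0.fin = false  [B.lab == false]

"kzvwmvw"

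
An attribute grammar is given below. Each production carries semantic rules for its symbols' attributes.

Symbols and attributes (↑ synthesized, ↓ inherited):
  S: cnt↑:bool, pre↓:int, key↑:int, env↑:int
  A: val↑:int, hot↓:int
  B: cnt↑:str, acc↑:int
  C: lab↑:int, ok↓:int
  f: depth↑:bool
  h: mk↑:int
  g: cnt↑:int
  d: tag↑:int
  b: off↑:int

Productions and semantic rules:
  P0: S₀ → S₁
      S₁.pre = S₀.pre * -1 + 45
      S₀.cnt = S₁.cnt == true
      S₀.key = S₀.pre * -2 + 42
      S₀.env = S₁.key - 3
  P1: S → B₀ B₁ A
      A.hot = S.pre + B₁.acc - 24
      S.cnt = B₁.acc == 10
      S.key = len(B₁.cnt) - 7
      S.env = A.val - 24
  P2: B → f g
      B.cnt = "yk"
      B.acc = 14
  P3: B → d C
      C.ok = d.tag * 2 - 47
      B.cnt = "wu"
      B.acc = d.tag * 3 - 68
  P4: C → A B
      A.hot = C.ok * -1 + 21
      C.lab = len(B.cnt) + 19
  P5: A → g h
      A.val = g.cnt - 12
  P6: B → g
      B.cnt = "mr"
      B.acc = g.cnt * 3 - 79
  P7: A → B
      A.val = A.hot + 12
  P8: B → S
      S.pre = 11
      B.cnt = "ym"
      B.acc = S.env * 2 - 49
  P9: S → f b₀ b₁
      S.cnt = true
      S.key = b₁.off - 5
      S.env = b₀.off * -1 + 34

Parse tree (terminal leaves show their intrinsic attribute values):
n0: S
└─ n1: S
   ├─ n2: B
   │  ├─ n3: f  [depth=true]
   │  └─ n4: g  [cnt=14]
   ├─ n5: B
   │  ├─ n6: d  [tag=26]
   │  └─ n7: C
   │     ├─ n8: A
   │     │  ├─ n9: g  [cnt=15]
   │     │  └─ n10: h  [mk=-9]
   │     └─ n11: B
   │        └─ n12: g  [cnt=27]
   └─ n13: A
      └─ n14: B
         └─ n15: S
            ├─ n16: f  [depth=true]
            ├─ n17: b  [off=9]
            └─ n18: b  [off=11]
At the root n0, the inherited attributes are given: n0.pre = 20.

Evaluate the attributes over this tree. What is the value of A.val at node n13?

23

1. n0.pre = 20  [given at root]
2. n1.pre = 25  [S₀.pre * -1 + 45]
3. n3.depth = true  [terminal]
4. n4.cnt = 14  [terminal]
5. n2.cnt = "yk"  ["yk"]
6. n2.acc = 14  [14]
7. n6.tag = 26  [terminal]
8. n7.ok = 5  [d.tag * 2 - 47]
9. n8.hot = 16  [C.ok * -1 + 21]
10. n9.cnt = 15  [terminal]
11. n10.mk = -9  [terminal]
12. n8.val = 3  [g.cnt - 12]
13. n12.cnt = 27  [terminal]
14. n11.cnt = "mr"  ["mr"]
15. n11.acc = 2  [g.cnt * 3 - 79]
16. n7.lab = 21  [len(B.cnt) + 19]
17. n5.cnt = "wu"  ["wu"]
18. n5.acc = 10  [d.tag * 3 - 68]
19. n13.hot = 11  [S.pre + B₁.acc - 24]
20. n15.pre = 11  [11]
21. n16.depth = true  [terminal]
22. n17.off = 9  [terminal]
23. n18.off = 11  [terminal]
24. n15.cnt = true  [true]
25. n15.key = 6  [b₁.off - 5]
26. n15.env = 25  [b₀.off * -1 + 34]
27. n14.cnt = "ym"  ["ym"]
28. n14.acc = 1  [S.env * 2 - 49]
29. n13.val = 23  [A.hot + 12]
30. n1.cnt = true  [B₁.acc == 10]
31. n1.key = -5  [len(B₁.cnt) - 7]
32. n1.env = -1  [A.val - 24]
33. n0.cnt = true  [S₁.cnt == true]
34. n0.key = 2  [S₀.pre * -2 + 42]
35. n0.env = -8  [S₁.key - 3]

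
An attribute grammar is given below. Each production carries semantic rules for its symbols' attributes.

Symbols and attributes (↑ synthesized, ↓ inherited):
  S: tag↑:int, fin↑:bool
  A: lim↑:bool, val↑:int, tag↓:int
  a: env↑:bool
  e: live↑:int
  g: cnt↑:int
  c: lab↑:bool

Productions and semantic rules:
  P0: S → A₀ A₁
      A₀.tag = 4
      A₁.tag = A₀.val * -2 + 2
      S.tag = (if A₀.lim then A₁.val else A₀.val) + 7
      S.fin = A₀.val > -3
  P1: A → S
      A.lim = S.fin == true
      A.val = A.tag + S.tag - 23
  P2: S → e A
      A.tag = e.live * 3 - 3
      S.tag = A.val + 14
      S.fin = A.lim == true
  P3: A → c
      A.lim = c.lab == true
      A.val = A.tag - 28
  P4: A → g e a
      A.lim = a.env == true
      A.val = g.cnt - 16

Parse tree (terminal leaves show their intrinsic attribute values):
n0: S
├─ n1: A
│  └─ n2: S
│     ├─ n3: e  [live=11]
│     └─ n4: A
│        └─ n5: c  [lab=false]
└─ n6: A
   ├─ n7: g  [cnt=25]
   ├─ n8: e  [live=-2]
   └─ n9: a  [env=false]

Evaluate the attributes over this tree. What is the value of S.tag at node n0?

4

1. n1.tag = 4  [4]
2. n3.live = 11  [terminal]
3. n4.tag = 30  [e.live * 3 - 3]
4. n5.lab = false  [terminal]
5. n4.lim = false  [c.lab == true]
6. n4.val = 2  [A.tag - 28]
7. n2.tag = 16  [A.val + 14]
8. n2.fin = false  [A.lim == true]
9. n1.lim = false  [S.fin == true]
10. n1.val = -3  [A.tag + S.tag - 23]
11. n6.tag = 8  [A₀.val * -2 + 2]
12. n7.cnt = 25  [terminal]
13. n8.live = -2  [terminal]
14. n9.env = false  [terminal]
15. n6.lim = false  [a.env == true]
16. n6.val = 9  [g.cnt - 16]
17. n0.tag = 4  [(if A₀.lim then A₁.val else A₀.val) + 7]
18. n0.fin = false  [A₀.val > -3]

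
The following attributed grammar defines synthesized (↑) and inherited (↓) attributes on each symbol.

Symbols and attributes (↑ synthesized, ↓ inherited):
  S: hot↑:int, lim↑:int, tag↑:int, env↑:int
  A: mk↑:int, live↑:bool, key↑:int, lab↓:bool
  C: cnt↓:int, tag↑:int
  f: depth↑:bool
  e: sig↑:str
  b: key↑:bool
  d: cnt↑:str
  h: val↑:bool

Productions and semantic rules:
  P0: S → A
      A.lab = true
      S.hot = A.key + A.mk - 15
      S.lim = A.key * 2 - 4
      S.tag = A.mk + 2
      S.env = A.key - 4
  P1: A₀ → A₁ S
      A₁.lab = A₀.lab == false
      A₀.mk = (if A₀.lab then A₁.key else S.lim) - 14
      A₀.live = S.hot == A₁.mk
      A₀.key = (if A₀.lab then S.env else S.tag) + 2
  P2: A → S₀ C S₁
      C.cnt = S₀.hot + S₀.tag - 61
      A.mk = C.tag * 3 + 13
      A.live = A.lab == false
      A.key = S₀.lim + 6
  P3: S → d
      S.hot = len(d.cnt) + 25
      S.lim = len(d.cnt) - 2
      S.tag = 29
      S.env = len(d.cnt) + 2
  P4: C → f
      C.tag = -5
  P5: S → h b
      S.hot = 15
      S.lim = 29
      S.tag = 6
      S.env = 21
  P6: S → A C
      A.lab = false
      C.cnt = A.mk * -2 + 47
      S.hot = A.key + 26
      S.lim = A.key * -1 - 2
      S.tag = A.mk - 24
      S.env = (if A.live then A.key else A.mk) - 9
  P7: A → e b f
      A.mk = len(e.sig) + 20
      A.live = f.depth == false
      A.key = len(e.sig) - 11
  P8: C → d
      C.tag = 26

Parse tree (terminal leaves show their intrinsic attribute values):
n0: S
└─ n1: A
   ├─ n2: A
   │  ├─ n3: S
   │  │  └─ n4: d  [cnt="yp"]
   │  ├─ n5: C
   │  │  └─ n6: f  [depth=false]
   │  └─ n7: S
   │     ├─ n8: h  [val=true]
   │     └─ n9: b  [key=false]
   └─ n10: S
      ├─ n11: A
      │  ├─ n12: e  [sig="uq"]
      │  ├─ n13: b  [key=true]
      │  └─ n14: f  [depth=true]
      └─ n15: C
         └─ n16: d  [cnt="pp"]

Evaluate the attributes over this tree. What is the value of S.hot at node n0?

-8

1. n1.lab = true  [true]
2. n2.lab = false  [A₀.lab == false]
3. n4.cnt = "yp"  [terminal]
4. n3.hot = 27  [len(d.cnt) + 25]
5. n3.lim = 0  [len(d.cnt) - 2]
6. n3.tag = 29  [29]
7. n3.env = 4  [len(d.cnt) + 2]
8. n5.cnt = -5  [S₀.hot + S₀.tag - 61]
9. n6.depth = false  [terminal]
10. n5.tag = -5  [-5]
11. n8.val = true  [terminal]
12. n9.key = false  [terminal]
13. n7.hot = 15  [15]
14. n7.lim = 29  [29]
15. n7.tag = 6  [6]
16. n7.env = 21  [21]
17. n2.mk = -2  [C.tag * 3 + 13]
18. n2.live = true  [A.lab == false]
19. n2.key = 6  [S₀.lim + 6]
20. n11.lab = false  [false]
21. n12.sig = "uq"  [terminal]
22. n13.key = true  [terminal]
23. n14.depth = true  [terminal]
24. n11.mk = 22  [len(e.sig) + 20]
25. n11.live = false  [f.depth == false]
26. n11.key = -9  [len(e.sig) - 11]
27. n15.cnt = 3  [A.mk * -2 + 47]
28. n16.cnt = "pp"  [terminal]
29. n15.tag = 26  [26]
30. n10.hot = 17  [A.key + 26]
31. n10.lim = 7  [A.key * -1 - 2]
32. n10.tag = -2  [A.mk - 24]
33. n10.env = 13  [(if A.live then A.key else A.mk) - 9]
34. n1.mk = -8  [(if A₀.lab then A₁.key else S.lim) - 14]
35. n1.live = false  [S.hot == A₁.mk]
36. n1.key = 15  [(if A₀.lab then S.env else S.tag) + 2]
37. n0.hot = -8  [A.key + A.mk - 15]
38. n0.lim = 26  [A.key * 2 - 4]
39. n0.tag = -6  [A.mk + 2]
40. n0.env = 11  [A.key - 4]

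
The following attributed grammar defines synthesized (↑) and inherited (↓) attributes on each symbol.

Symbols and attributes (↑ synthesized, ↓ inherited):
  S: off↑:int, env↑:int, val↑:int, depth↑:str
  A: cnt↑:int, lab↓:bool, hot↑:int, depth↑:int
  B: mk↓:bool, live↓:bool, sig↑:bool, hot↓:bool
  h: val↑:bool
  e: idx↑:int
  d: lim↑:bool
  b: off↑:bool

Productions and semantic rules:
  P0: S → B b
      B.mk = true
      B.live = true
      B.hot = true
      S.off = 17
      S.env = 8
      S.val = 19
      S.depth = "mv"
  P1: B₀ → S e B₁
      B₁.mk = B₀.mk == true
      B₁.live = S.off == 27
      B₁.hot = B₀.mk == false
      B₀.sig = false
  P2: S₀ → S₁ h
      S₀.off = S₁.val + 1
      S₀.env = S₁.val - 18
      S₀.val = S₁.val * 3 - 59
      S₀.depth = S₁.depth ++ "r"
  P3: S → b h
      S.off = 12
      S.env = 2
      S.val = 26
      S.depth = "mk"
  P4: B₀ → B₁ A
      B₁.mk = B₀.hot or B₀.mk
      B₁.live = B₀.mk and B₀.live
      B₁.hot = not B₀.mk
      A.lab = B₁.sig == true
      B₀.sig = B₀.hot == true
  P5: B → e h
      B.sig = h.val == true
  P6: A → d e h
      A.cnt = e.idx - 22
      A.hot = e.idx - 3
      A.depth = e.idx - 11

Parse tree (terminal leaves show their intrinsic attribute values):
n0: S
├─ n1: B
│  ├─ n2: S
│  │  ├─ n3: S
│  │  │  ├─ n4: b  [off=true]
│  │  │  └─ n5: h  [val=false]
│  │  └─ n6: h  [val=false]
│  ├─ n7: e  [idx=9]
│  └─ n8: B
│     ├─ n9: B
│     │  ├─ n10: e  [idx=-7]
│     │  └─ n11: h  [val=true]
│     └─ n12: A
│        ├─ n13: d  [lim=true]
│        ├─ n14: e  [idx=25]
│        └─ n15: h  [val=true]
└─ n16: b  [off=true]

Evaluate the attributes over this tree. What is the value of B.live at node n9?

true

1. n1.mk = true  [true]
2. n1.live = true  [true]
3. n1.hot = true  [true]
4. n4.off = true  [terminal]
5. n5.val = false  [terminal]
6. n3.off = 12  [12]
7. n3.env = 2  [2]
8. n3.val = 26  [26]
9. n3.depth = "mk"  ["mk"]
10. n6.val = false  [terminal]
11. n2.off = 27  [S₁.val + 1]
12. n2.env = 8  [S₁.val - 18]
13. n2.val = 19  [S₁.val * 3 - 59]
14. n2.depth = "mkr"  [S₁.depth ++ "r"]
15. n7.idx = 9  [terminal]
16. n8.mk = true  [B₀.mk == true]
17. n8.live = true  [S.off == 27]
18. n8.hot = false  [B₀.mk == false]
19. n9.mk = true  [B₀.hot or B₀.mk]
20. n9.live = true  [B₀.mk and B₀.live]
21. n9.hot = false  [not B₀.mk]
22. n10.idx = -7  [terminal]
23. n11.val = true  [terminal]
24. n9.sig = true  [h.val == true]
25. n12.lab = true  [B₁.sig == true]
26. n13.lim = true  [terminal]
27. n14.idx = 25  [terminal]
28. n15.val = true  [terminal]
29. n12.cnt = 3  [e.idx - 22]
30. n12.hot = 22  [e.idx - 3]
31. n12.depth = 14  [e.idx - 11]
32. n8.sig = false  [B₀.hot == true]
33. n1.sig = false  [false]
34. n16.off = true  [terminal]
35. n0.off = 17  [17]
36. n0.env = 8  [8]
37. n0.val = 19  [19]
38. n0.depth = "mv"  ["mv"]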